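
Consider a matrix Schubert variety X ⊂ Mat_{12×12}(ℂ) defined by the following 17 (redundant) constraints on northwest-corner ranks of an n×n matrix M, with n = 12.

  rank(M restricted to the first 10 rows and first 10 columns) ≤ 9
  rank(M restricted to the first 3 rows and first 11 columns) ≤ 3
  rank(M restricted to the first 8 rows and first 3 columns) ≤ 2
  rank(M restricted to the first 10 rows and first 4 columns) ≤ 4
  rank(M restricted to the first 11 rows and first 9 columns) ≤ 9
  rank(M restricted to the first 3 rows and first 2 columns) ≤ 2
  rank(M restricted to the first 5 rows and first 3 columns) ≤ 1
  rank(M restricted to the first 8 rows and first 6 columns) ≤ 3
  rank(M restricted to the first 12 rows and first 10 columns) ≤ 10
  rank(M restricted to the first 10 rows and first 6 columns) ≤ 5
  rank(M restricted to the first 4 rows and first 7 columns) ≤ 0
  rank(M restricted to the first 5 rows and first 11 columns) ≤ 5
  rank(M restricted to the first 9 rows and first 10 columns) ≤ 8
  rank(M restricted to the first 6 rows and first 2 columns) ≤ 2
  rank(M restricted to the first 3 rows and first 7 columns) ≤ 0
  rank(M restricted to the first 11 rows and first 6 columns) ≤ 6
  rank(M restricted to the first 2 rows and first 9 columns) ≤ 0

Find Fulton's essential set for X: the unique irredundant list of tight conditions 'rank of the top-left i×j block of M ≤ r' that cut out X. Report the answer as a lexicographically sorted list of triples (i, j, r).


Recovering R(i,j) via the rank-extension bound from the 17 conditions:

  row 1: 0 | 0 | 0 | 0 | 0 | 0 | 0 | 0 | 0 | 1 | 1 | 1
  row 2: 0 | 0 | 0 | 0 | 0 | 0 | 0 | 0 | 0 | 1 | 2 | 2
  row 3: 0 | 0 | 0 | 0 | 0 | 0 | 0 | 1 | 1 | 2 | 3 | 3
  row 4: 0 | 0 | 0 | 0 | 0 | 0 | 0 | 1 | 2 | 3 | 4 | 4
  row 5: 1 | 1 | 1 | 1 | 1 | 1 | 1 | 2 | 3 | 4 | 5 | 5
  row 6: 1 | 2 | 2 | 2 | 2 | 2 | 2 | 3 | 4 | 5 | 6 | 6
  row 7: 1 | 2 | 2 | 3 | 3 | 3 | 3 | 4 | 5 | 6 | 7 | 7
  row 8: 1 | 2 | 2 | 3 | 3 | 3 | 4 | 5 | 6 | 7 | 8 | 8
  row 9: 1 | 2 | 3 | 4 | 4 | 4 | 5 | 6 | 7 | 8 | 9 | 9
  row 10: 1 | 2 | 3 | 4 | 5 | 5 | 6 | 7 | 8 | 9 | 10 | 10
  row 11: 1 | 2 | 3 | 4 | 5 | 6 | 7 | 8 | 9 | 10 | 11 | 11
  row 12: 1 | 2 | 3 | 4 | 5 | 6 | 7 | 8 | 9 | 10 | 11 | 12

hence w(1..12) = (10, 11, 8, 9, 1, 2, 4, 7, 3, 5, 6, 12).

Rothe diagram D(w) (36 cells), 4 SE-corners (essential conditions):

[(2, 9, 0), (4, 7, 0), (8, 3, 2), (8, 6, 3)]


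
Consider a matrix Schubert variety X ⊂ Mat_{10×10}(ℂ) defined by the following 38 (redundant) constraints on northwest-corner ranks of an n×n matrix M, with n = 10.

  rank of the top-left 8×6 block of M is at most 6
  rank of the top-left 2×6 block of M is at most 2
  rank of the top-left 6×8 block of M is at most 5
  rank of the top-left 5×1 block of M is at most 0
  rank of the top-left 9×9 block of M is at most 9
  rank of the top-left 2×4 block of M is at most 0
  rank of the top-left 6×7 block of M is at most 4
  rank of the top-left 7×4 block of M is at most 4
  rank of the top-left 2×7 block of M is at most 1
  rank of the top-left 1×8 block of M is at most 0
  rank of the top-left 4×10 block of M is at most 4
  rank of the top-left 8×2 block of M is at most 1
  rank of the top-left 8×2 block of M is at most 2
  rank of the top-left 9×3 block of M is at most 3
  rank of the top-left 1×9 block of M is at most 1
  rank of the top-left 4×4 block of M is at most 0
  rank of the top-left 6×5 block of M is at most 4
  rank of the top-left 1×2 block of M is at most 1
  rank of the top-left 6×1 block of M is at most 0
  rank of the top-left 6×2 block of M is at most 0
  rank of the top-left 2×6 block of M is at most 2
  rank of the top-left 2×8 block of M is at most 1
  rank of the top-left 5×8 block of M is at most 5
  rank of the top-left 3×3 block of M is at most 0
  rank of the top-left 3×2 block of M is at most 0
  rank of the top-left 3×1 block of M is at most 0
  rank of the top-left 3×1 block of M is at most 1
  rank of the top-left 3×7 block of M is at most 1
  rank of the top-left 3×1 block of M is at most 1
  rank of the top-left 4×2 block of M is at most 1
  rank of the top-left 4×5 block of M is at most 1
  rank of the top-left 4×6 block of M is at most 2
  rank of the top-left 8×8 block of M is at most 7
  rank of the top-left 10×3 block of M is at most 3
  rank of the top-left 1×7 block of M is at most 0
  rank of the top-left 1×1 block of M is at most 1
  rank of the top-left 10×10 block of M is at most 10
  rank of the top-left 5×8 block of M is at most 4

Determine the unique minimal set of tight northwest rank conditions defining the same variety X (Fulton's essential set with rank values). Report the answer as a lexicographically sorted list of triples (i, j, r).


Rank table r_w(10×10) implied by the 38 constraints:

  0 0 0 0 0 0 0 0 1 1
  0 0 0 0 1 1 1 1 2 2
  0 0 0 0 1 1 1 2 3 3
  0 0 0 0 1 2 2 3 4 4
  0 0 1 1 2 3 3 4 5 5
  0 0 1 2 3 4 4 5 6 6
  1 1 2 3 4 5 5 6 7 7
  1 1 2 3 4 5 6 7 8 8
  1 2 3 4 5 6 7 8 9 9
  1 2 3 4 5 6 7 8 9 10

reading off 1-entries of Δ²R: w = (9, 5, 8, 6, 3, 4, 1, 7, 2, 10).

|D(w)|=27, |Ess(w)|=5:

[(1, 8, 0), (3, 7, 1), (4, 4, 0), (6, 2, 0), (8, 2, 1)]


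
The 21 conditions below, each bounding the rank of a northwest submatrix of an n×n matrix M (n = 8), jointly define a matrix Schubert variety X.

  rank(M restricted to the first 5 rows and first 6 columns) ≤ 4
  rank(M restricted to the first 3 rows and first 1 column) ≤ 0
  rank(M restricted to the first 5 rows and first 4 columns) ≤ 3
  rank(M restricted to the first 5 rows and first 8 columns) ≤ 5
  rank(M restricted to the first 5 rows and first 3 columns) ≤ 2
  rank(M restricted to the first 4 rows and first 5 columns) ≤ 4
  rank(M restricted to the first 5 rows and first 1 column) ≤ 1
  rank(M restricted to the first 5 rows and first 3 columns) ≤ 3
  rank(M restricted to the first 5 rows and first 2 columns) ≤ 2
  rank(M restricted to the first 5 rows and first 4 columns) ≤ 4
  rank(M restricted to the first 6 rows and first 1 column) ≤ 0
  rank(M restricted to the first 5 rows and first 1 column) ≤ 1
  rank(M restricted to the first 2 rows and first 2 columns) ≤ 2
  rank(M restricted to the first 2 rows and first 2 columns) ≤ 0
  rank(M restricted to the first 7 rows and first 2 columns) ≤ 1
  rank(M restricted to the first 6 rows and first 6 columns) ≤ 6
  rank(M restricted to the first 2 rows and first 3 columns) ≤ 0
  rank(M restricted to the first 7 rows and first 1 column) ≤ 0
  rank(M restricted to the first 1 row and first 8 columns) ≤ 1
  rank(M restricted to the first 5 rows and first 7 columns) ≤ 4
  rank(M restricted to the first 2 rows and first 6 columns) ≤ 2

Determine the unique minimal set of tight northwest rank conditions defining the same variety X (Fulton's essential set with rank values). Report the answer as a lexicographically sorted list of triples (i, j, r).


Propagating the 21 rank bounds to every northwest block:

  R[1]: 0 | 0 | 0 | 1 | 1 | 1 | 1 | 1
  R[2]: 0 | 0 | 0 | 1 | 2 | 2 | 2 | 2
  R[3]: 0 | 1 | 1 | 2 | 3 | 3 | 3 | 3
  R[4]: 0 | 1 | 2 | 3 | 4 | 4 | 4 | 4
  R[5]: 0 | 1 | 2 | 3 | 4 | 4 | 4 | 5
  R[6]: 0 | 1 | 2 | 3 | 4 | 5 | 5 | 6
  R[7]: 0 | 1 | 2 | 3 | 4 | 5 | 6 | 7
  R[8]: 1 | 2 | 3 | 4 | 5 | 6 | 7 | 8

second differences of R give the permutation w = (4, 5, 2, 3, 8, 6, 7, 1).

ℓ(w)=13; the 3 essential cells (i,j,r):

[(2, 3, 0), (5, 7, 4), (7, 1, 0)]


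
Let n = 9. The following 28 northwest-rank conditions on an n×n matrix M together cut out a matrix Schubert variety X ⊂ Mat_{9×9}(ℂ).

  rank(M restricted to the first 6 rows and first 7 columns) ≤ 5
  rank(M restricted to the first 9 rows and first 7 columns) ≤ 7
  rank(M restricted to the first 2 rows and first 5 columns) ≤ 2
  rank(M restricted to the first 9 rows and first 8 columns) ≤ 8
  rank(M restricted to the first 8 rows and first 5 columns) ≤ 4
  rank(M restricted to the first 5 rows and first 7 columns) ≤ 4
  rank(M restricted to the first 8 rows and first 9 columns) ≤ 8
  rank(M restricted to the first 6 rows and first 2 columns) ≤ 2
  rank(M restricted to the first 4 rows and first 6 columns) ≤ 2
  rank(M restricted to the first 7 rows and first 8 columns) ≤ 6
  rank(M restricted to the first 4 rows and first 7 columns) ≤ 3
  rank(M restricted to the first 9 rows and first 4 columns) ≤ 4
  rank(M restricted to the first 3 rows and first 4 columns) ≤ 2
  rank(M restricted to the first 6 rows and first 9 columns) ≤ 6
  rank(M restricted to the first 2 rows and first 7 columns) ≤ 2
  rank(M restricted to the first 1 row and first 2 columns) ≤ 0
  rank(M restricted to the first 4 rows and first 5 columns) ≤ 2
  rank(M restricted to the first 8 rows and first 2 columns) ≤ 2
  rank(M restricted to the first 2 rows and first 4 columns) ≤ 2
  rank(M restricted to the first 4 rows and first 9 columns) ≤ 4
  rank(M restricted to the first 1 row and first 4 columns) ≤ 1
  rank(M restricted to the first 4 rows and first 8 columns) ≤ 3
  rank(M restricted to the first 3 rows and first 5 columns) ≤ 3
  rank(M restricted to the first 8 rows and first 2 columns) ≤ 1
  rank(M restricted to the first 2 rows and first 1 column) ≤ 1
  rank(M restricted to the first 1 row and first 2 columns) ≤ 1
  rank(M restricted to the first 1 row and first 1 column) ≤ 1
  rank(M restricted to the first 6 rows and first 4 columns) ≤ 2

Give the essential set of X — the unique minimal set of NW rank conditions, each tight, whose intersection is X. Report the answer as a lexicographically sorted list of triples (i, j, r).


The tightest implied rank at each (i,j), from the 28 conditions:

  i=1: 0  0  1  1  1  1  1  1  1
  i=2: 1  1  2  2  2  2  2  2  2
  i=3: 1  1  2  2  2  2  3  3  3
  i=4: 1  1  2  2  2  2  3  3  4
  i=5: 1  1  2  2  3  3  4  4  5
  i=6: 1  1  2  2  3  4  5  5  6
  i=7: 1  1  2  3  4  5  6  6  7
  i=8: 1  1  2  3  4  5  6  7  8
  i=9: 1  2  3  4  5  6  7  8  9

so w = (3, 1, 7, 9, 5, 6, 4, 8, 2).

|D(w)|=17, |Ess(w)|=5:

[(1, 2, 0), (4, 6, 2), (4, 8, 3), (6, 4, 2), (8, 2, 1)]


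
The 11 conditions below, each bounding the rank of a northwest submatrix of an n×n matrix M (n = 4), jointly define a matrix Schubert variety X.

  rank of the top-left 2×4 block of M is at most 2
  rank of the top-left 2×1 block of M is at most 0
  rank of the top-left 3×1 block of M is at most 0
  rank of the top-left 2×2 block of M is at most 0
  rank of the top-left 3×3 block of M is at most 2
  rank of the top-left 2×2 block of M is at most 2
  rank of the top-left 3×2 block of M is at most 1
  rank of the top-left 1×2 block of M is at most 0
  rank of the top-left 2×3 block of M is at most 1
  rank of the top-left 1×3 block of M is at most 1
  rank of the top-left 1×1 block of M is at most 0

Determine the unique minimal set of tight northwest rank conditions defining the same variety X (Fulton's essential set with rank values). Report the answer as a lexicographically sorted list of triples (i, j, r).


Propagating the 11 rank bounds to every northwest block:

  row 1: 0  0  1  1
  row 2: 0  0  1  2
  row 3: 0  1  2  3
  row 4: 1  2  3  4

second differences of R give the permutation w = (3, 4, 2, 1).

Fulton essential set (2 of the 5 Rothe cells):

[(2, 2, 0), (3, 1, 0)]


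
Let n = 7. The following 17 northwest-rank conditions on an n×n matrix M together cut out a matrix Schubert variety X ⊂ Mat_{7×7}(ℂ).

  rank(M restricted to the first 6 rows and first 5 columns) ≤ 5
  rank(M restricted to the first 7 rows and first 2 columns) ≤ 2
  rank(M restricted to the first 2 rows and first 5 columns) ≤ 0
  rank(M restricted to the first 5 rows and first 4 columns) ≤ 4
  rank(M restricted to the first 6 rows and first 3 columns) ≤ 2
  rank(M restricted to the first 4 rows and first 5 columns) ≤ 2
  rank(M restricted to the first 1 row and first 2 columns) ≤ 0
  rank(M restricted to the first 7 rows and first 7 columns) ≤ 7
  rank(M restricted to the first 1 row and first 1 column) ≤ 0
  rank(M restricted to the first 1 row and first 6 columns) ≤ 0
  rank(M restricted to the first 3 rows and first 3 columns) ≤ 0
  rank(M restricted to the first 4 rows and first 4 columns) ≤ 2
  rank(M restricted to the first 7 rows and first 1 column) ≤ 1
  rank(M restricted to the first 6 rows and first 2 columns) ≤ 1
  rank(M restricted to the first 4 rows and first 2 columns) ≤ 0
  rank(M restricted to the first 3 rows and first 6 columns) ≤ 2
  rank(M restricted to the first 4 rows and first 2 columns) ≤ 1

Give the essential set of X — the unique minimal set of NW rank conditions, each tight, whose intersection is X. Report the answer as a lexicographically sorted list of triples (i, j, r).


Rank table r_w(7×7) implied by the 17 constraints:

  row 1: 0 0 0 0 0 0 1
  row 2: 0 0 0 0 0 1 2
  row 3: 0 0 0 1 1 2 3
  row 4: 0 0 1 2 2 3 4
  row 5: 1 1 2 3 3 4 5
  row 6: 1 1 2 3 4 5 6
  row 7: 1 2 3 4 5 6 7

reading off 1-entries of Δ²R: w = (7, 6, 4, 3, 1, 5, 2).

5 SE-corners of the 17-cell Rothe diagram give Ess(w):

[(1, 6, 0), (2, 5, 0), (3, 3, 0), (4, 2, 0), (6, 2, 1)]


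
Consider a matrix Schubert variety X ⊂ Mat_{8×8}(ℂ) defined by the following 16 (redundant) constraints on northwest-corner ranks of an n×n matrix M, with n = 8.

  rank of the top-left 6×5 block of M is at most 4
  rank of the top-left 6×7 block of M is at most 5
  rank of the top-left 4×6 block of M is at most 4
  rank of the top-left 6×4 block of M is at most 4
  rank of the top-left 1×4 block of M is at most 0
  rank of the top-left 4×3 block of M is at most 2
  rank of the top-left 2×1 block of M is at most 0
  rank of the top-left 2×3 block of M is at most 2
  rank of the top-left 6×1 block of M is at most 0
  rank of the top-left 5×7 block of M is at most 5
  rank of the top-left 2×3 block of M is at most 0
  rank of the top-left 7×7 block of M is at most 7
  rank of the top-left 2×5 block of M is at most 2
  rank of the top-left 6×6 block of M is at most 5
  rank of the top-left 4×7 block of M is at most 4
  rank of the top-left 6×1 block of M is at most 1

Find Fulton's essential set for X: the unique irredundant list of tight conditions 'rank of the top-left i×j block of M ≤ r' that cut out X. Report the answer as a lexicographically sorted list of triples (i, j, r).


Reconstructing r_w from the 16 given conditions:

  i=1: 0  0  0  0  1  1  1  1
  i=2: 0  0  0  1  2  2  2  2
  i=3: 0  1  1  2  3  3  3  3
  i=4: 0  1  2  3  4  4  4  4
  i=5: 0  1  2  3  4  5  5  5
  i=6: 0  1  2  3  4  5  5  6
  i=7: 1  2  3  4  5  6  6  7
  i=8: 1  2  3  4  5  6  7  8

second differences of R give the permutation w = (5, 4, 2, 3, 6, 8, 1, 7).

4 SE-corners of the 12-cell Rothe diagram give Ess(w):

[(1, 4, 0), (2, 3, 0), (6, 1, 0), (6, 7, 5)]


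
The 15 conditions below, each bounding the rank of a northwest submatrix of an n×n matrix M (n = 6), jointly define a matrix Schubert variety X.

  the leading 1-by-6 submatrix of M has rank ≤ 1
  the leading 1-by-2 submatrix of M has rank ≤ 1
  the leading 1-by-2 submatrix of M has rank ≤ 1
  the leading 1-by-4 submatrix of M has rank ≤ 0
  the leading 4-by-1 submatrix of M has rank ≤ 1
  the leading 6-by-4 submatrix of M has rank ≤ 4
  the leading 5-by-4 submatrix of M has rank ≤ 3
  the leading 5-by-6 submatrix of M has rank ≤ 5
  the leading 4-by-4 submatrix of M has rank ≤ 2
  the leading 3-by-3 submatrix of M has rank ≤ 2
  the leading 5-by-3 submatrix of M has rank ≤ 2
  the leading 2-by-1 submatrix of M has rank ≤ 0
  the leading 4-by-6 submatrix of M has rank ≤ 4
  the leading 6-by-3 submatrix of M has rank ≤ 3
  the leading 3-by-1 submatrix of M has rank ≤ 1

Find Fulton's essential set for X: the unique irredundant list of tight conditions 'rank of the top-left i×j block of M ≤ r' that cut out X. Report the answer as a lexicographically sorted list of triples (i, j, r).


Rank table r_w(6×6) implied by the 15 constraints:

  i=1: 0  0  0  0  1  1
  i=2: 0  1  1  1  2  2
  i=3: 1  2  2  2  3  3
  i=4: 1  2  2  2  3  4
  i=5: 1  2  2  3  4  5
  i=6: 1  2  3  4  5  6

hence w(1..6) = (5, 2, 1, 6, 4, 3).

|D(w)|=8, |Ess(w)|=4:

[(1, 4, 0), (2, 1, 0), (4, 4, 2), (5, 3, 2)]


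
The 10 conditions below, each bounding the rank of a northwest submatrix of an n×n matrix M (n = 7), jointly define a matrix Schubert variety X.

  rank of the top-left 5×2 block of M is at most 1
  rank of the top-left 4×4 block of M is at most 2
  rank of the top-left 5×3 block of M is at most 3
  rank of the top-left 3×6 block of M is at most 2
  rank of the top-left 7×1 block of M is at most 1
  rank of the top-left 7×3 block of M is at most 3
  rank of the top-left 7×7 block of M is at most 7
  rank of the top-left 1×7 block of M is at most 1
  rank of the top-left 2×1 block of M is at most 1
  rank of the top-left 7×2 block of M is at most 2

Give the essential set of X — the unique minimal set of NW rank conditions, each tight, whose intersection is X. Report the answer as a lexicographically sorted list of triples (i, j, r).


Propagating the 10 rank bounds to every northwest block:

  R[1]: 1, 1, 1, 1, 1, 1, 1
  R[2]: 1, 1, 2, 2, 2, 2, 2
  R[3]: 1, 1, 2, 2, 2, 2, 3
  R[4]: 1, 1, 2, 2, 3, 3, 4
  R[5]: 1, 1, 2, 3, 4, 4, 5
  R[6]: 1, 2, 3, 4, 5, 5, 6
  R[7]: 1, 2, 3, 4, 5, 6, 7

hence w(1..7) = (1, 3, 7, 5, 4, 2, 6).

Fulton essential set (3 of the 8 Rothe cells):

[(3, 6, 2), (4, 4, 2), (5, 2, 1)]


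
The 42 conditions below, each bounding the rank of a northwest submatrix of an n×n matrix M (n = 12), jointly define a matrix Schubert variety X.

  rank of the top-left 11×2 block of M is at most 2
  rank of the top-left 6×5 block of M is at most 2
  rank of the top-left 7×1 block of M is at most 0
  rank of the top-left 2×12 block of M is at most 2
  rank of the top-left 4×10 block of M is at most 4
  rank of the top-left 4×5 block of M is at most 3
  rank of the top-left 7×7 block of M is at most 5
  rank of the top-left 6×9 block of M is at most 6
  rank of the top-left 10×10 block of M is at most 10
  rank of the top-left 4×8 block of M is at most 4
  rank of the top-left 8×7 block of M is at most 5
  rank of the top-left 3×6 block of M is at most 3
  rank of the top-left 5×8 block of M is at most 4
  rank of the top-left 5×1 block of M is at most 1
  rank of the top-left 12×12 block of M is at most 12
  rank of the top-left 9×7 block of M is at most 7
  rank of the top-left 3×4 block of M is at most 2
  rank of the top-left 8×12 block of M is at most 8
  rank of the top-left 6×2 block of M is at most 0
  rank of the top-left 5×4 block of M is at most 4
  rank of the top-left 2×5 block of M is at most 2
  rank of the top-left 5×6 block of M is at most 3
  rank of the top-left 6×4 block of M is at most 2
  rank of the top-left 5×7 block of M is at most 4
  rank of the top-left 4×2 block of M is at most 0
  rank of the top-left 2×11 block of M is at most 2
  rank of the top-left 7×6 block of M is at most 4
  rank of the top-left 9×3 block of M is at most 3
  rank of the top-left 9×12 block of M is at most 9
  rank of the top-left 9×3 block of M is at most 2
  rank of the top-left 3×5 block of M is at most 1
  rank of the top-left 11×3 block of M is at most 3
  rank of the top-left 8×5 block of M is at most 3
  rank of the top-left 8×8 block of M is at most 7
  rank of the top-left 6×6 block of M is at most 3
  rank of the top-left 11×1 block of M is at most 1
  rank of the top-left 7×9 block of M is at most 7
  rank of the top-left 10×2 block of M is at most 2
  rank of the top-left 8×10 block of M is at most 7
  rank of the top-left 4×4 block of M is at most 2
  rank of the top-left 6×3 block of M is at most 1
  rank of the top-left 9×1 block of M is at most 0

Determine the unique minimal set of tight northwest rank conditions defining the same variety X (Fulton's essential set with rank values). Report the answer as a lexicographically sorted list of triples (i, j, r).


Propagating the 42 rank bounds to every northwest block:

  i=1: 0 0 1 1 1 1 1 1 1 1 1 1
  i=2: 0 0 1 1 1 2 2 2 2 2 2 2
  i=3: 0 0 1 1 1 2 3 3 3 3 3 3
  i=4: 0 0 1 2 2 3 4 4 4 4 4 4
  i=5: 0 0 1 2 2 3 4 4 5 5 5 5
  i=6: 0 0 1 2 2 3 4 5 6 6 6 6
  i=7: 0 1 2 3 3 4 5 6 7 7 7 7
  i=8: 0 1 2 3 3 4 5 6 7 7 8 8
  i=9: 0 1 2 3 4 5 6 7 8 8 9 9
  i=10: 1 2 3 4 5 6 7 8 9 9 10 10
  i=11: 1 2 3 4 5 6 7 8 9 10 11 11
  i=12: 1 2 3 4 5 6 7 8 9 10 11 12

so w = (3, 6, 7, 4, 9, 8, 2, 11, 5, 1, 10, 12).

|D(w)|=24, |Ess(w)|=7:

[(3, 5, 1), (5, 8, 4), (6, 2, 0), (6, 5, 2), (8, 5, 3), (8, 10, 7), (9, 1, 0)]


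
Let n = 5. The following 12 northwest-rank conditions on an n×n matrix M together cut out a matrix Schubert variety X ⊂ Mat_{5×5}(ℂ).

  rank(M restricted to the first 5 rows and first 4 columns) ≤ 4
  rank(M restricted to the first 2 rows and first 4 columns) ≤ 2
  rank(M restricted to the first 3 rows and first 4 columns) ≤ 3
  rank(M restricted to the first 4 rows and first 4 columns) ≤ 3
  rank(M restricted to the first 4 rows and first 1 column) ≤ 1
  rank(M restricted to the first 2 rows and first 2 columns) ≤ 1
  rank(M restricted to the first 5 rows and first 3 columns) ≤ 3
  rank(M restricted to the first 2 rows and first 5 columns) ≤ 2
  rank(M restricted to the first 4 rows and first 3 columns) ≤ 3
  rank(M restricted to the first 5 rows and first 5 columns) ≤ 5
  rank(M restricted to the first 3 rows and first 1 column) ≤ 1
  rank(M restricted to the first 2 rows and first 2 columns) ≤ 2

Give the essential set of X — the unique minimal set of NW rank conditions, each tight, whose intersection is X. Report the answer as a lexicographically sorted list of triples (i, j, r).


Recovering R(i,j) via the rank-extension bound from the 12 conditions:

  row 1: 1 | 1 | 1 | 1 | 1
  row 2: 1 | 1 | 2 | 2 | 2
  row 3: 1 | 2 | 3 | 3 | 3
  row 4: 1 | 2 | 3 | 3 | 4
  row 5: 1 | 2 | 3 | 4 | 5

the unique w with this rank table is (1, 3, 2, 5, 4).

2 SE-corners of the 2-cell Rothe diagram give Ess(w):

[(2, 2, 1), (4, 4, 3)]


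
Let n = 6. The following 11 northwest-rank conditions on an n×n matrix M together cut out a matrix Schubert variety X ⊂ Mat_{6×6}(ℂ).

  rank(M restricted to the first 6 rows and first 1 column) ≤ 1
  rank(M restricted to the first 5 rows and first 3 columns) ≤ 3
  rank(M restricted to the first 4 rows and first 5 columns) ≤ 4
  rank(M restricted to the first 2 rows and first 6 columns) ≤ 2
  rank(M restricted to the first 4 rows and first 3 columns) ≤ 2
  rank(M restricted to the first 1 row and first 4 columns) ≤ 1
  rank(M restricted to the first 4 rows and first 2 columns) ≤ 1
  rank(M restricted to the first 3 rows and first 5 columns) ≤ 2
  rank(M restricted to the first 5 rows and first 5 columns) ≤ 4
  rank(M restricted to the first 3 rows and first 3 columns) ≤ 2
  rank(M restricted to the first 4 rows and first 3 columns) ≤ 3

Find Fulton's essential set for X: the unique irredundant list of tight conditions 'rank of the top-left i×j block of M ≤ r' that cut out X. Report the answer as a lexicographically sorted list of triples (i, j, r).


Recovering R(i,j) via the rank-extension bound from the 11 conditions:

  R[1]: 1, 1, 1, 1, 1, 1
  R[2]: 1, 1, 2, 2, 2, 2
  R[3]: 1, 1, 2, 2, 2, 3
  R[4]: 1, 1, 2, 3, 3, 4
  R[5]: 1, 2, 3, 4, 4, 5
  R[6]: 1, 2, 3, 4, 5, 6

the unique w with this rank table is (1, 3, 6, 4, 2, 5).

ℓ(w)=5; the 2 essential cells (i,j,r):

[(3, 5, 2), (4, 2, 1)]


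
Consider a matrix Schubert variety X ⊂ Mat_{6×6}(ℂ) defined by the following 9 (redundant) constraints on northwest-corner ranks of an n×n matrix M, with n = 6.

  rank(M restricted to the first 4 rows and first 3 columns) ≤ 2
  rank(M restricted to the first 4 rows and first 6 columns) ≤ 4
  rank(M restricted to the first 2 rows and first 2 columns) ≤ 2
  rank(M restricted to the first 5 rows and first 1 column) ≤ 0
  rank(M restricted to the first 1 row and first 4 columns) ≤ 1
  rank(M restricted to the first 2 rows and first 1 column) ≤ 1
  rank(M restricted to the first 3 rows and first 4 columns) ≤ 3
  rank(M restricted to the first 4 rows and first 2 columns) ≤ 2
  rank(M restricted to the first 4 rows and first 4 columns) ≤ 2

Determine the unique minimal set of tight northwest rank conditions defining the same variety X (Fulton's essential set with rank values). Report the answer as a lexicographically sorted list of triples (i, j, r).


Propagating the 9 rank bounds to every northwest block:

  R[1]: 0, 1, 1, 1, 1, 1
  R[2]: 0, 1, 2, 2, 2, 2
  R[3]: 0, 1, 2, 2, 3, 3
  R[4]: 0, 1, 2, 2, 3, 4
  R[5]: 0, 1, 2, 3, 4, 5
  R[6]: 1, 2, 3, 4, 5, 6

reading off 1-entries of Δ²R: w = (2, 3, 5, 6, 4, 1).

ℓ(w)=7; the 2 essential cells (i,j,r):

[(4, 4, 2), (5, 1, 0)]


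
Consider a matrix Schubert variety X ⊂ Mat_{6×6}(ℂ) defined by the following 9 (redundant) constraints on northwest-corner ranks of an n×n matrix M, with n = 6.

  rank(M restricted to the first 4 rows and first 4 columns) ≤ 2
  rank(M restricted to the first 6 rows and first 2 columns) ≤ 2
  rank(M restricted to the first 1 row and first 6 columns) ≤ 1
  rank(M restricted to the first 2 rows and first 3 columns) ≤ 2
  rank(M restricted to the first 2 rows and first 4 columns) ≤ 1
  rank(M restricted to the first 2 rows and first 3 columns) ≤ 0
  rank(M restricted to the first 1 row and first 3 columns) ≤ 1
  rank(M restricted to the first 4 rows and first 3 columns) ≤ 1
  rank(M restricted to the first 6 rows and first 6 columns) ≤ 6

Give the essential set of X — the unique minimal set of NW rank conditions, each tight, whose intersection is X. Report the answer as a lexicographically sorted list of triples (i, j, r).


Propagating the 9 rank bounds to every northwest block:

  row 1: 0, 0, 0, 1, 1, 1
  row 2: 0, 0, 0, 1, 2, 2
  row 3: 1, 1, 1, 2, 3, 3
  row 4: 1, 1, 1, 2, 3, 4
  row 5: 1, 2, 2, 3, 4, 5
  row 6: 1, 2, 3, 4, 5, 6

so w = (4, 5, 1, 6, 2, 3).

Rothe diagram D(w) (8 cells), 2 SE-corners (essential conditions):

[(2, 3, 0), (4, 3, 1)]


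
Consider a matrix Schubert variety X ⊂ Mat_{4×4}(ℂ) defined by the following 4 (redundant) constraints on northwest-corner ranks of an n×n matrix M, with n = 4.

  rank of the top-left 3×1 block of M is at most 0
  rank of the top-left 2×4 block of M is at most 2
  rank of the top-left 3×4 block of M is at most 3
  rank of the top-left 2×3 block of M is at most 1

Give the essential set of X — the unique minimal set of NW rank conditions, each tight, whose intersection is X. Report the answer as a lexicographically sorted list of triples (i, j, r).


Propagating the 4 rank bounds to every northwest block:

  row 1: 0 | 1 | 1 | 1
  row 2: 0 | 1 | 1 | 2
  row 3: 0 | 1 | 2 | 3
  row 4: 1 | 2 | 3 | 4

hence w(1..4) = (2, 4, 3, 1).

Rothe diagram D(w) (4 cells), 2 SE-corners (essential conditions):

[(2, 3, 1), (3, 1, 0)]


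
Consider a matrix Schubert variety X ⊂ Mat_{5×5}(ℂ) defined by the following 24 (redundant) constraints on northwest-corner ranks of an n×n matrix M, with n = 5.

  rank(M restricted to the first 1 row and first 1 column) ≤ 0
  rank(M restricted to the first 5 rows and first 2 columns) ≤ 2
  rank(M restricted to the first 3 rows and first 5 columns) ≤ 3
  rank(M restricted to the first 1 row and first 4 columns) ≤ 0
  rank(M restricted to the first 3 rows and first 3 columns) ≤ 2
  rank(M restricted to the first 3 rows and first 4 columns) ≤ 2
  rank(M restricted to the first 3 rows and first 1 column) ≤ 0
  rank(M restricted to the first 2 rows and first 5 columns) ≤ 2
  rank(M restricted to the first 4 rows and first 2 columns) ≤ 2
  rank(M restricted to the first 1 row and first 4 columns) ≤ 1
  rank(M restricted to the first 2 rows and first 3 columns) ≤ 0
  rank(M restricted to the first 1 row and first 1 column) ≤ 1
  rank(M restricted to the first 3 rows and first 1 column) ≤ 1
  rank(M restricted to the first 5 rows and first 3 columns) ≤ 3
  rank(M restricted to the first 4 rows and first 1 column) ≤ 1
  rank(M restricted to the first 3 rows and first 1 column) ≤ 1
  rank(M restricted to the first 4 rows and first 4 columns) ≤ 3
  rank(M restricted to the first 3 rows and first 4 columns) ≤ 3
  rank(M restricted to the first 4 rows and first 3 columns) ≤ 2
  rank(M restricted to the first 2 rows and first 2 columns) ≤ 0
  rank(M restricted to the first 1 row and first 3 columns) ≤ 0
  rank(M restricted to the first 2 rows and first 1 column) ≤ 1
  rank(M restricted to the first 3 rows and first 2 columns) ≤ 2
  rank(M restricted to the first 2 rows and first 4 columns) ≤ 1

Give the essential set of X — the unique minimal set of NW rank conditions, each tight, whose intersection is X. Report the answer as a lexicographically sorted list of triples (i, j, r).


Recovering R(i,j) via the rank-extension bound from the 24 conditions:

  R[1]: 0 0 0 0 1
  R[2]: 0 0 0 1 2
  R[3]: 0 1 1 2 3
  R[4]: 1 2 2 3 4
  R[5]: 1 2 3 4 5

hence w(1..5) = (5, 4, 2, 1, 3).

ℓ(w)=8; the 3 essential cells (i,j,r):

[(1, 4, 0), (2, 3, 0), (3, 1, 0)]


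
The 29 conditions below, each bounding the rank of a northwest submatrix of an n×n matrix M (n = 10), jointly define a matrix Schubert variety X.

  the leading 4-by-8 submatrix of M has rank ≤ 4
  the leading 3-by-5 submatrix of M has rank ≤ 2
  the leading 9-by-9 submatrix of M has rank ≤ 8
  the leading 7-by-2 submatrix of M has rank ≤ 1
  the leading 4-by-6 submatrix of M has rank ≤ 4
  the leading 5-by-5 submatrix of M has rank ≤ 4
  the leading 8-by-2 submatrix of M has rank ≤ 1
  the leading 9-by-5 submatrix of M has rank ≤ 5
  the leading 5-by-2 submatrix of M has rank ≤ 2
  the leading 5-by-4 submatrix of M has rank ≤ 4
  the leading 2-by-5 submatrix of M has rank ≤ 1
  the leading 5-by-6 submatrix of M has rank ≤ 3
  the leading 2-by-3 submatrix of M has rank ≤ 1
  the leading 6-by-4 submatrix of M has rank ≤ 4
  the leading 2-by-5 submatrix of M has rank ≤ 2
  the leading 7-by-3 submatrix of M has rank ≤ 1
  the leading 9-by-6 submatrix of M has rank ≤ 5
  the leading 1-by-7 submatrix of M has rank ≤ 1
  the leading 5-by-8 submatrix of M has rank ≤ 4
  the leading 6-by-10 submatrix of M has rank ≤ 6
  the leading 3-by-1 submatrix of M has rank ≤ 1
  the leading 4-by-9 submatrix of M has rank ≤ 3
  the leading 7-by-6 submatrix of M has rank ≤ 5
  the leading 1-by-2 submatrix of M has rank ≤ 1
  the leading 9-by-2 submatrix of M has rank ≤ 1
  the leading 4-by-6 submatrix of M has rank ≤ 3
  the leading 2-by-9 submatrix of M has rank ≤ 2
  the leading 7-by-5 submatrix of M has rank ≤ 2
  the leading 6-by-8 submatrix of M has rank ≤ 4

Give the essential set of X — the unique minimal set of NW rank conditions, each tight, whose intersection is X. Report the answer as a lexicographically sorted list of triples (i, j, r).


Rank table r_w(10×10) implied by the 29 constraints:

  row 1: 1  1  1  1  1  1  1  1  1  1
  row 2: 1  1  1  1  1  2  2  2  2  2
  row 3: 1  1  1  2  2  3  3  3  3  3
  row 4: 1  1  1  2  2  3  3  3  3  4
  row 5: 1  1  1  2  2  3  4  4  4  5
  row 6: 1  1  1  2  2  3  4  4  5  6
  row 7: 1  1  1  2  2  3  4  5  6  7
  row 8: 1  1  2  3  3  4  5  6  7  8
  row 9: 1  1  2  3  4  5  6  7  8  9
  row 10: 1  2  3  4  5  6  7  8  9  10

so w = (1, 6, 4, 10, 7, 9, 8, 3, 5, 2).

|D(w)|=24, |Ess(w)|=6:

[(2, 5, 1), (4, 9, 3), (6, 8, 4), (7, 3, 1), (7, 5, 2), (9, 2, 1)]


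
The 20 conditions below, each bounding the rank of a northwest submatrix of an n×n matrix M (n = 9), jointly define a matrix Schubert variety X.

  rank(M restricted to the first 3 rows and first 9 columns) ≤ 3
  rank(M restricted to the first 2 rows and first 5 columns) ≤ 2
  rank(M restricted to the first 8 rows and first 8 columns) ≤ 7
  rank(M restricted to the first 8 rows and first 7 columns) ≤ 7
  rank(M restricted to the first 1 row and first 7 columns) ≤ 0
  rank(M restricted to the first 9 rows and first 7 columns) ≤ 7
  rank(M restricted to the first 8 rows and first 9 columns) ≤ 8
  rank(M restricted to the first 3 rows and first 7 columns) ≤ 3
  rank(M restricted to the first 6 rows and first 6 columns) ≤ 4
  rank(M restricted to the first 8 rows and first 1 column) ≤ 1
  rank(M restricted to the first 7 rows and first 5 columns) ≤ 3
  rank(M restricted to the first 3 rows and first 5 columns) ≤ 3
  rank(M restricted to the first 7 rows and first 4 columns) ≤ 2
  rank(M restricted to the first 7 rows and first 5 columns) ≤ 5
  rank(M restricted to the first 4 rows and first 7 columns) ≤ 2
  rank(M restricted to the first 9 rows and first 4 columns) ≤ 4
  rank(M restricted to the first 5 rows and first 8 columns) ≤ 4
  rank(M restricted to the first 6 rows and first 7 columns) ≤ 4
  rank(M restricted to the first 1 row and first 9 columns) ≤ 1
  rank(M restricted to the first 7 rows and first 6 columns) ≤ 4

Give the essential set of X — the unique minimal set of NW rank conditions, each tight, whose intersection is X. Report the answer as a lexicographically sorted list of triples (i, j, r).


Recovering R(i,j) via the rank-extension bound from the 20 conditions:

  R[1]: 0, 0, 0, 0, 0, 0, 0, 1, 1
  R[2]: 1, 1, 1, 1, 1, 1, 1, 2, 2
  R[3]: 1, 2, 2, 2, 2, 2, 2, 3, 3
  R[4]: 1, 2, 2, 2, 2, 2, 2, 3, 4
  R[5]: 1, 2, 2, 2, 3, 3, 3, 4, 5
  R[6]: 1, 2, 2, 2, 3, 4, 4, 5, 6
  R[7]: 1, 2, 2, 2, 3, 4, 5, 6, 7
  R[8]: 1, 2, 3, 3, 4, 5, 6, 7, 8
  R[9]: 1, 2, 3, 4, 5, 6, 7, 8, 9

reading off 1-entries of Δ²R: w = (8, 1, 2, 9, 5, 6, 7, 3, 4).

Fulton essential set (3 of the 18 Rothe cells):

[(1, 7, 0), (4, 7, 2), (7, 4, 2)]


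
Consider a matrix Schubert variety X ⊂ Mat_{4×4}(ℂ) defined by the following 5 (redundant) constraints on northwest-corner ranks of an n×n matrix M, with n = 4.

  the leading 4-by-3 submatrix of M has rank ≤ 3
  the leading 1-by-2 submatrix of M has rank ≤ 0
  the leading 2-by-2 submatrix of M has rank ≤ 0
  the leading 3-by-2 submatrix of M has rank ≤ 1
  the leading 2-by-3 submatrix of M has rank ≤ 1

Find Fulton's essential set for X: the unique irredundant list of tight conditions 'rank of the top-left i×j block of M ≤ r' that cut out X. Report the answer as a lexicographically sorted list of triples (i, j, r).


Rank table r_w(4×4) implied by the 5 constraints:

  row 1: 0 | 0 | 1 | 1
  row 2: 0 | 0 | 1 | 2
  row 3: 1 | 1 | 2 | 3
  row 4: 1 | 2 | 3 | 4

the unique w with this rank table is (3, 4, 1, 2).

ℓ(w)=4; the 1 essential cell (i,j,r):

[(2, 2, 0)]


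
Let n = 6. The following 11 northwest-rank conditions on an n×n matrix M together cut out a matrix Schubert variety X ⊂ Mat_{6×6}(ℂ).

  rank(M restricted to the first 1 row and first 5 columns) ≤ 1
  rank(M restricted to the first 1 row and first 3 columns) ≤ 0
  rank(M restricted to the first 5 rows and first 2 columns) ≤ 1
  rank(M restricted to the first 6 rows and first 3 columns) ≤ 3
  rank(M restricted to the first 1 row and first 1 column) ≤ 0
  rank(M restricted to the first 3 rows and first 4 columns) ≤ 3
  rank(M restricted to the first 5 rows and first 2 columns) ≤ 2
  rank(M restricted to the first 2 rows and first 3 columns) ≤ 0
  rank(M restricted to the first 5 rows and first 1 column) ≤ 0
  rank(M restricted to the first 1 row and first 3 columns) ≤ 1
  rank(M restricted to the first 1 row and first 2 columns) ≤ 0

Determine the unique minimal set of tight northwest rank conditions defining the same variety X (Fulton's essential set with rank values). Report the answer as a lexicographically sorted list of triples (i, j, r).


Reconstructing r_w from the 11 given conditions:

  0  0  0  1  1  1
  0  0  0  1  2  2
  0  1  1  2  3  3
  0  1  2  3  4  4
  0  1  2  3  4  5
  1  2  3  4  5  6

reading off 1-entries of Δ²R: w = (4, 5, 2, 3, 6, 1).

|D(w)|=9, |Ess(w)|=2:

[(2, 3, 0), (5, 1, 0)]


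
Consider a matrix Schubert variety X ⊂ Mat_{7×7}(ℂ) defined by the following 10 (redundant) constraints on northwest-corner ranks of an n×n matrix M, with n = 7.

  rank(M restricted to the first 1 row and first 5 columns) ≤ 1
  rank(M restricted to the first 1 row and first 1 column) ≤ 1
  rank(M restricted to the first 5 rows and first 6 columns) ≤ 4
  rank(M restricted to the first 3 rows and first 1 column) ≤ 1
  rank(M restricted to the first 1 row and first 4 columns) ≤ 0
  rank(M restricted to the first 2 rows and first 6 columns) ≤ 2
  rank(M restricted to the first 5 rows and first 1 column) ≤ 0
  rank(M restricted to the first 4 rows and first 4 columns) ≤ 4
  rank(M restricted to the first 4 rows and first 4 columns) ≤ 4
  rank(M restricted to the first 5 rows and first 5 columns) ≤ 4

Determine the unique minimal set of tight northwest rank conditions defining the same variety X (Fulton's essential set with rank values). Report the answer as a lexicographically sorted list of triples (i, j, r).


Rank table r_w(7×7) implied by the 10 constraints:

  0  0  0  0  1  1  1
  0  1  1  1  2  2  2
  0  1  2  2  3  3  3
  0  1  2  3  4  4  4
  0  1  2  3  4  4  5
  1  2  3  4  5  5  6
  1  2  3  4  5  6  7

giving w = (5, 2, 3, 4, 7, 1, 6) via Δ²R.

Rothe diagram D(w) (9 cells), 3 SE-corners (essential conditions):

[(1, 4, 0), (5, 1, 0), (5, 6, 4)]


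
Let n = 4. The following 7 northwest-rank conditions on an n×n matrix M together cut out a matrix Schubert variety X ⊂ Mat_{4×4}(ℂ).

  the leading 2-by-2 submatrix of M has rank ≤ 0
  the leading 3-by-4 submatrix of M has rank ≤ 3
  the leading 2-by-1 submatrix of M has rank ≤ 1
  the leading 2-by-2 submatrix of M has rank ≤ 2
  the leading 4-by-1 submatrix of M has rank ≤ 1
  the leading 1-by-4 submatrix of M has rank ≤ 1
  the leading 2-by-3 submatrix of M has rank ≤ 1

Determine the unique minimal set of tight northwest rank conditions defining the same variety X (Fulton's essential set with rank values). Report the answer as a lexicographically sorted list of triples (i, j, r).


Propagating the 7 rank bounds to every northwest block:

  R[1]: 0  0  1  1
  R[2]: 0  0  1  2
  R[3]: 1  1  2  3
  R[4]: 1  2  3  4

hence w(1..4) = (3, 4, 1, 2).

|D(w)|=4, |Ess(w)|=1:

[(2, 2, 0)]


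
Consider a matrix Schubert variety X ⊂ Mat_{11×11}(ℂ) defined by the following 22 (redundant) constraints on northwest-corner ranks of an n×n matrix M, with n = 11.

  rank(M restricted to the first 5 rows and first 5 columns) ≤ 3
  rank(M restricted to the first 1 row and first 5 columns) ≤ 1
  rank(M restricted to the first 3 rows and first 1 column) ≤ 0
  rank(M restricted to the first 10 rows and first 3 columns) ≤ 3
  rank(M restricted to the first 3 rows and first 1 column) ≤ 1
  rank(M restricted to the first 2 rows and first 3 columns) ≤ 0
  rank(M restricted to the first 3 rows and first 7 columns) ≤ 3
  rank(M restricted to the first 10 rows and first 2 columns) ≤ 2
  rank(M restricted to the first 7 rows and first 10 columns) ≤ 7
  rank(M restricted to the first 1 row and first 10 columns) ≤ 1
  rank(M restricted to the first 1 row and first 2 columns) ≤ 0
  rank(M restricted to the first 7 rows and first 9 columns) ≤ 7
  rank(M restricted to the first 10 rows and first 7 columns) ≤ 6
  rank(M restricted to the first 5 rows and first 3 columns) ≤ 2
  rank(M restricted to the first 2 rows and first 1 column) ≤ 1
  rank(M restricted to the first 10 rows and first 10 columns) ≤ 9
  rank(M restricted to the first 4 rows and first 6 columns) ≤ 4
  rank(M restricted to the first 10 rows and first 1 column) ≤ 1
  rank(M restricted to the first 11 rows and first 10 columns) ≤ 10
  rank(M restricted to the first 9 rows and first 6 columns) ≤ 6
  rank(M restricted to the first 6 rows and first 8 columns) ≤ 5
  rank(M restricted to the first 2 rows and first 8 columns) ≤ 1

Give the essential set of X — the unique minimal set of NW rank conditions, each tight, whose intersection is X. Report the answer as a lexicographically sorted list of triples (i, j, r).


Rank table r_w(11×11) implied by the 22 constraints:

  row 1: 0 0 0 1 1 1 1 1 1 1 1
  row 2: 0 0 0 1 1 1 1 1 2 2 2
  row 3: 0 1 1 2 2 2 2 2 3 3 3
  row 4: 1 2 2 3 3 3 3 3 4 4 4
  row 5: 1 2 2 3 3 4 4 4 5 5 5
  row 6: 1 2 3 4 4 5 5 5 6 6 6
  row 7: 1 2 3 4 5 6 6 6 7 7 7
  row 8: 1 2 3 4 5 6 6 7 8 8 8
  row 9: 1 2 3 4 5 6 6 7 8 9 9
  row 10: 1 2 3 4 5 6 6 7 8 9 10
  row 11: 1 2 3 4 5 6 7 8 9 10 11

hence w(1..11) = (4, 9, 2, 1, 6, 3, 5, 8, 10, 11, 7).

Rothe diagram D(w) (16 cells), 6 SE-corners (essential conditions):

[(2, 3, 0), (2, 8, 1), (3, 1, 0), (5, 3, 2), (5, 5, 3), (10, 7, 6)]
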